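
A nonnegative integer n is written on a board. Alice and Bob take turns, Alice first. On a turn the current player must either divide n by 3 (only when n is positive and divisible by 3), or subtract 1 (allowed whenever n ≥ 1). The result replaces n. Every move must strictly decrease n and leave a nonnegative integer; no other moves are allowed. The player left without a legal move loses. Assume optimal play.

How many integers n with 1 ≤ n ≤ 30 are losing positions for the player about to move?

14

Compute win/loss labels from the base case upward. A position with no move is L. Any other position is W if it can reach an L in one move, else L.
n=0: no move → L
n=1: →0(L), so W
n=2: →1(W) only, which is W, so L
n=3: →2(L), so W
n=4: →3(W) only, which is W, so L
n=5: →4(L), so W
n=6: →2(L), so W
n=7: →6(W) only, which is W, so L
n=8: →7(L), so W
n=9: →3(W), 8(W) — all W, so L
n=10: →9(L), so W
n=11: →10(W) only, which is W, so L
n=12: →4(L), so W
n=13: →12(W) only, which is W, so L
n=14: →13(L), so W
n=15: →5(W), 14(W) — all W, so L
n=16: →15(L), so W
n=17: →16(W) only, which is W, so L
n=18: →17(L), so W
n=19: →18(W) only, which is W, so L
n=20: →19(L), so W
n=21: →7(L), so W
n=22: →21(W) only, which is W, so L
n=23: →22(L), so W
n=24: →8(W), 23(W) — all W, so L
n=25: →24(L), so W
n=26: →25(W) only, which is W, so L
n=27: →9(L), so W
n=28: →27(W) only, which is W, so L
n=29: →28(L), so W
n=30: →10(W), 29(W) — all W, so L
L entries with 1 ≤ n ≤ 30 (n=0 is outside the asked range and is not counted): n = 2, 4, 7, 9, 11, 13, 15, 17, 19, 22, 24, 26, 28, 30; that makes 14.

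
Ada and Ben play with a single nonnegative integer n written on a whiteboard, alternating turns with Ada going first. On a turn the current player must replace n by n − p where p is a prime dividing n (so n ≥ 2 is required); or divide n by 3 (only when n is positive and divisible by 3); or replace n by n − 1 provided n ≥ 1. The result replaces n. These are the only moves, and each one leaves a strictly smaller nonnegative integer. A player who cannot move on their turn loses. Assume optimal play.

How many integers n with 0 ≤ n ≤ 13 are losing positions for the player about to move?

3

Use the standard recursion: the mover loses at a terminal position; elsewhere, the mover wins exactly when some move hands the opponent an L position.
n=0: no move → L
n=1: can move to 0, which is L ⇒ W
n=2: can move to 0, which is L ⇒ W
n=3: can move to 0, which is L ⇒ W
n=4: moves to 2(W), 3(W); every one is W ⇒ L
n=5: can move to 0, which is L ⇒ W
n=6: can move to 4, which is L ⇒ W
n=7: can move to 0, which is L ⇒ W
n=8: moves to 6(W), 7(W); every one is W ⇒ L
n=9: can move to 8, which is L ⇒ W
n=10: can move to 8, which is L ⇒ W
n=11: can move to 0, which is L ⇒ W
n=12: can move to 4, which is L ⇒ W
n=13: can move to 0, which is L ⇒ W
L entries with 0 ≤ n ≤ 13: n = 0, 4, 8; that makes 3.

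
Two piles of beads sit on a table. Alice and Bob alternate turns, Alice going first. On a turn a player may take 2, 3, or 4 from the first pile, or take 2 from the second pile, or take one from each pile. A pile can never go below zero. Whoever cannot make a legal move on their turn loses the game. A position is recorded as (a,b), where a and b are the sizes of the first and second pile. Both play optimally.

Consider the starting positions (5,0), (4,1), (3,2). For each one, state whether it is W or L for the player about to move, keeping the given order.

Use the standard recursion: the mover loses at a terminal position; elsewhere, the mover wins exactly when some move hands the opponent an L position.
No move ever increases a pile, so every position that can arise here has a ≤ 5 and b ≤ 2; it is enough to label the cells with 0 ≤ a ≤ 5 and 0 ≤ b ≤ 2.
Every move lowers a or b (never raises either), so fill the grid row by row in increasing a, and left to right within a row: each cell's successors are then already labelled.
      b=0  b=1  b=2
a=0:    L    L    W
a=1:    L    W    W
a=2:    W    W    L
a=3:    W    W    L
a=4:    W    W    W
a=5:    W    L    W
Cells with no legal move (terminal, hence L): (0,0), (0,1), (1,0).
The remaining L cells, each justified by listing all of its moves:
(2,2): only reaches (0,2)(W), (2,0)(W), (1,1)(W), all W → L
(3,2): only reaches (1,2)(W), (0,2)(W), (3,0)(W), (2,1)(W), all W → L
(5,1): only reaches (3,1)(W), (2,1)(W), (1,1)(W), (4,0)(W), all W → L
Every other cell has at least one move into one of the L cells above, so it is W.
(5,0): the move to (1,0) reaches an L cell, so W
(4,1): the move to (0,1) reaches an L cell, so W
(3,2): one of the L cells justified above, so L

(5,0): W, (4,1): W, (3,2): L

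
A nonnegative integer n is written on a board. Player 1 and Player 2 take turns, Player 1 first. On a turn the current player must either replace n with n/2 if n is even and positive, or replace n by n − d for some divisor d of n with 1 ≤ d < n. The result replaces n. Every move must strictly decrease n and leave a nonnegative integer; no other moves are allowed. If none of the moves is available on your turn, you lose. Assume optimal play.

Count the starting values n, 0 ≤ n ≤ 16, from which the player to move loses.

9

Classify positions by backward induction: terminal positions (no move available) are L. From any other position, the mover wins iff some move reaches an L.
n=0: no move → L
n=1: no move → L
n=2: W (go to 1, an L position)
n=3: L (sole option 2(W) is W)
n=4: W (go to 3, an L position)
n=5: L (sole option 4(W) is W)
n=6: W (go to 3, an L position)
n=7: L (sole option 6(W) is W)
n=8: W (go to 7, an L position)
n=9: L (options 6(W), 8(W) are all W)
n=10: W (go to 5, an L position)
n=11: L (sole option 10(W) is W)
n=12: W (go to 9, an L position)
n=13: L (sole option 12(W) is W)
n=14: W (go to 7, an L position)
n=15: L (options 10(W), 12(W), 14(W) are all W)
n=16: W (go to 15, an L position)
L entries with 0 ≤ n ≤ 16: n = 0, 1, 3, 5, 7, 9, 11, 13, 15; that makes 9.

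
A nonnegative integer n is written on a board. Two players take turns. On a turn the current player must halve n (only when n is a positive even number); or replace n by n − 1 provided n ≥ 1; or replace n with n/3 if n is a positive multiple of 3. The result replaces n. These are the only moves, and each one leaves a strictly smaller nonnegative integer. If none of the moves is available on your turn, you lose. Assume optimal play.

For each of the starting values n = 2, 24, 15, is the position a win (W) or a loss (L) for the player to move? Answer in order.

2: L, 24: W, 15: W

Compute win/loss labels from the base case upward. A position with no move is L. Any other position is W if it can reach an L in one move, else L.
n=0: no move → L
n=1: can move to 0, which is L ⇒ W
n=2: the only move is to 1(W), a W ⇒ L
n=3: can move to 2, which is L ⇒ W
n=4: can move to 2, which is L ⇒ W
n=5: the only move is to 4(W), a W ⇒ L
n=6: can move to 2, which is L ⇒ W
n=7: the only move is to 6(W), a W ⇒ L
n=8: can move to 7, which is L ⇒ W
n=9: moves to 3(W), 8(W); every one is W ⇒ L
n=10: can move to 5, which is L ⇒ W
n=11: the only move is to 10(W), a W ⇒ L
n=12: can move to 11, which is L ⇒ W
n=13: the only move is to 12(W), a W ⇒ L
n=14: can move to 7, which is L ⇒ W
n=15: can move to 5, which is L ⇒ W
n=16: moves to 8(W), 15(W); every one is W ⇒ L
n=17: can move to 16, which is L ⇒ W
n=18: can move to 9, which is L ⇒ W
n=19: the only move is to 18(W), a W ⇒ L
n=20: can move to 19, which is L ⇒ W
n=21: can move to 7, which is L ⇒ W
n=22: can move to 11, which is L ⇒ W
n=23: the only move is to 22(W), a W ⇒ L
n=24: can move to 23, which is L ⇒ W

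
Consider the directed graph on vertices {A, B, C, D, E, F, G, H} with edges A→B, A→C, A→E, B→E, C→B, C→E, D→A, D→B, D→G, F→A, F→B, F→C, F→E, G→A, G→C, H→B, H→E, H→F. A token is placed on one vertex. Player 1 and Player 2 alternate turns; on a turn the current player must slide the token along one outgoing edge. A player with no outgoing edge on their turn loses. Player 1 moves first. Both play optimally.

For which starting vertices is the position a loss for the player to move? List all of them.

E, G

Label each position W (a win for the player to move) or L (a loss). A position with no legal move is L; any other position is W exactly when some move reaches an L, and L when every move reaches a W.
Every edge goes from a vertex to one that appears earlier in the order E, B, C, A, F, G, D, H, so processing vertices in that order labels each vertex after all of its successors.
E: no outgoing edge → L
B: W (go to E, an L position)
C: W (go to E, an L position)
A: W (go to E, an L position)
F: W (go to E, an L position)
G: L (options A(W), C(W) are all W)
D: W (go to G, an L position)
H: W (go to E, an L position)
The losing starting vertices are exactly the entries labelled L in this table (2 of them).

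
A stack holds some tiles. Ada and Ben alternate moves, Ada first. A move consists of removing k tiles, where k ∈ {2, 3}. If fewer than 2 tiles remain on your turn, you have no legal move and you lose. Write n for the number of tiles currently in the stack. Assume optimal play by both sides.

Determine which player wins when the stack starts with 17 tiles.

Ada wins.

Positions with no move are L. A position that does have a move is losing for the player to move precisely when every available move leads to a winning position for the opponent. Fill in the labels:
n=0: no move → L
n=1: no move → L
n=2: can move to 0, which is L ⇒ W
n=3: can move to 1, which is L ⇒ W
n=4: can move to 1, which is L ⇒ W
n=5: moves to 3(W), 2(W); every one is W ⇒ L
n=6: moves to 4(W), 3(W); every one is W ⇒ L
n=7: can move to 5, which is L ⇒ W
n=8: can move to 6, which is L ⇒ W
n=9: can move to 6, which is L ⇒ W
n=10: moves to 8(W), 7(W); every one is W ⇒ L
n=11: moves to 9(W), 8(W); every one is W ⇒ L
n=12: can move to 10, which is L ⇒ W
n=13: can move to 11, which is L ⇒ W
n=14: can move to 11, which is L ⇒ W
n=15: moves to 13(W), 12(W); every one is W ⇒ L
n=16: moves to 14(W), 13(W); every one is W ⇒ L
n=17: can move to 15, which is L ⇒ W
The starting position 17 is W: Ada should remove 2, leaving 15, handing over an L position.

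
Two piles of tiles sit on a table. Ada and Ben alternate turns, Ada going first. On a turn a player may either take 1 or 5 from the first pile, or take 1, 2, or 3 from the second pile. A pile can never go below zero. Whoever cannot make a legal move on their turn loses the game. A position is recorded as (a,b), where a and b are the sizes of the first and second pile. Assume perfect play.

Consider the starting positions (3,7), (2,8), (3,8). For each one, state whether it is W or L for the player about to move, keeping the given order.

(3,7): W, (2,8): L, (3,8): W

Compute win/loss labels from the base case upward. A position with no move is L. Any other position is W if it can reach an L in one move, else L.
No move ever increases a pile, so every position that can arise here has a ≤ 3 and b ≤ 8; it is enough to label the cells with 0 ≤ a ≤ 3 and 0 ≤ b ≤ 8.
Every move lowers a or b (never raises either), so fill the grid row by row in increasing a, and left to right within a row: each cell's successors are then already labelled.
      b=0  b=1  b=2  b=3  b=4  b=5  b=6  b=7  b=8
a=0:    L    W    W    W    L    W    W    W    L
a=1:    W    L    W    W    W    L    W    W    W
a=2:    L    W    W    W    L    W    W    W    L
a=3:    W    L    W    W    W    L    W    W    W
Cells with no legal move (terminal, hence L): (0,0).
The remaining L cells, each justified by listing all of its moves:
(0,4): moves to (0,3)(W), (0,2)(W), (0,1)(W); every one is W ⇒ L
(0,8): moves to (0,7)(W), (0,6)(W), (0,5)(W); every one is W ⇒ L
(1,1): moves to (0,1)(W), (1,0)(W); every one is W ⇒ L
(1,5): moves to (0,5)(W), (1,4)(W), (1,3)(W), (1,2)(W); every one is W ⇒ L
(2,0): the only move is to (1,0)(W), a W ⇒ L
(2,4): moves to (1,4)(W), (2,3)(W), (2,2)(W), (2,1)(W); every one is W ⇒ L
(2,8): moves to (1,8)(W), (2,7)(W), (2,6)(W), (2,5)(W); every one is W ⇒ L
(3,1): moves to (2,1)(W), (3,0)(W); every one is W ⇒ L
(3,5): moves to (2,5)(W), (3,4)(W), (3,3)(W), (3,2)(W); every one is W ⇒ L
Every other cell has at least one move into one of the L cells above, so it is W.
(3,7): the move to (3,5) reaches an L cell, so W
(2,8): one of the L cells justified above, so L
(3,8): the move to (2,8) reaches an L cell, so W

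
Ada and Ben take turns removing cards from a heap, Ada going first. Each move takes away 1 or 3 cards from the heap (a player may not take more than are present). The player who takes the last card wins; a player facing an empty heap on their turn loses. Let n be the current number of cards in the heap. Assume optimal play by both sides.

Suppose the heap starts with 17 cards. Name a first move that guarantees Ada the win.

Remove 1, leaving 16.

Build the W/L table. Terminal = L. A non-terminal position is W if it has a move to some L; otherwise it is L.
n=0: no move → L
n=1: reaches L-position 0 → W
n=2: only reaches 1(W), which is W → L
n=3: reaches L-position 2 → W
n=4: only reaches 3(W), 1(W), all W → L
n=5: reaches L-position 4 → W
n=6: only reaches 5(W), 3(W), all W → L
n=7: reaches L-position 6 → W
n=8: only reaches 7(W), 5(W), all W → L
n=9: reaches L-position 8 → W
n=10: only reaches 9(W), 7(W), all W → L
n=11: reaches L-position 10 → W
n=12: only reaches 11(W), 9(W), all W → L
n=13: reaches L-position 12 → W
n=14: only reaches 13(W), 11(W), all W → L
n=15: reaches L-position 14 → W
n=16: only reaches 15(W), 13(W), all W → L
n=17: reaches L-position 16 → W
From 17, the L positions reachable in one move are: 16, 14. Any move reaching one of these is winning.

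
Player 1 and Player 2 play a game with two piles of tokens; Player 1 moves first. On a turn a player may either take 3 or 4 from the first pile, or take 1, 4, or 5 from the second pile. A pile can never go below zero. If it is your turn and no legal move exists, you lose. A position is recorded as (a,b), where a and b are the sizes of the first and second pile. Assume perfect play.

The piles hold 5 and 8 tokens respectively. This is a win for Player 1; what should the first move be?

Move to (2,8).

Work bottom-up. With no move the player to move loses. Otherwise the position is W if at least one move leads to an L position for the opponent, and L if every move leads to a W.
No move ever increases a pile, so every position that can arise here has a ≤ 5 and b ≤ 8; it is enough to label the cells with 0 ≤ a ≤ 5 and 0 ≤ b ≤ 8.
Every move lowers a or b (never raises either), so fill the grid row by row in increasing a, and left to right within a row: each cell's successors are then already labelled.
      b=0  b=1  b=2  b=3  b=4  b=5  b=6  b=7  b=8
a=0:    L    W    L    W    W    W    W    W    L
a=1:    L    W    L    W    W    W    W    W    L
a=2:    L    W    L    W    W    W    W    W    L
a=3:    W    L    W    L    W    W    W    W    W
a=4:    W    L    W    L    W    W    W    W    W
a=5:    W    L    W    L    W    W    W    W    W
Cells with no legal move (terminal, hence L): (0,0), (1,0), (2,0).
The remaining L cells, each justified by listing all of its moves:
(0,2): only reaches (0,1)(W), which is W → L
(0,8): only reaches (0,7)(W), (0,4)(W), (0,3)(W), all W → L
(1,2): only reaches (1,1)(W), which is W → L
(1,8): only reaches (1,7)(W), (1,4)(W), (1,3)(W), all W → L
(2,2): only reaches (2,1)(W), which is W → L
(2,8): only reaches (2,7)(W), (2,4)(W), (2,3)(W), all W → L
(3,1): only reaches (0,1)(W), (3,0)(W), all W → L
(3,3): only reaches (0,3)(W), (3,2)(W), all W → L
(4,1): only reaches (1,1)(W), (0,1)(W), (4,0)(W), all W → L
(4,3): only reaches (1,3)(W), (0,3)(W), (4,2)(W), all W → L
(5,1): only reaches (2,1)(W), (1,1)(W), (5,0)(W), all W → L
(5,3): only reaches (2,3)(W), (1,3)(W), (5,2)(W), all W → L
Every other cell has at least one move into one of the L cells above, so it is W.
From (5,8), the L positions reachable in one move are: (2,8), (1,8), (5,3). Any move reaching one of these is winning.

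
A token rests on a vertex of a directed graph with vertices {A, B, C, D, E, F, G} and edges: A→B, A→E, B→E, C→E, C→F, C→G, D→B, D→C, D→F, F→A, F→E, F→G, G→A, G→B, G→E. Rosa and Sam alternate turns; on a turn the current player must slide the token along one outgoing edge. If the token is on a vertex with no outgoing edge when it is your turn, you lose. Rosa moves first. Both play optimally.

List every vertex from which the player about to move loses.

D, E

Use the standard recursion: the mover loses at a terminal position; elsewhere, the mover wins exactly when some move hands the opponent an L position.
Every edge goes from a vertex to one that appears earlier in the order E, B, A, G, F, C, D, so processing vertices in that order labels each vertex after all of its successors.
E: no outgoing edge → L
B: W (go to E, an L position)
A: W (go to E, an L position)
G: W (go to E, an L position)
F: W (go to E, an L position)
C: W (go to E, an L position)
D: L (options C(W), F(W), B(W) are all W)
Reading off the rows marked L gives the requested list; there are 2 such vertices.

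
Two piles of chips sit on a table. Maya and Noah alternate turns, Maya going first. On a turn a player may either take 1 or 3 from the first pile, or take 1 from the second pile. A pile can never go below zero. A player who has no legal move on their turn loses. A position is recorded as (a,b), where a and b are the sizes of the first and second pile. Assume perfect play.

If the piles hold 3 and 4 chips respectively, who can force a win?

Classify positions by backward induction: terminal positions (no move available) are L. From any other position, the mover wins iff some move reaches an L.
No move ever increases a pile, so every position that can arise here has a ≤ 3 and b ≤ 4; it is enough to label the cells with 0 ≤ a ≤ 3 and 0 ≤ b ≤ 4.
Every move lowers a or b (never raises either), so fill the grid row by row in increasing a, and left to right within a row: each cell's successors are then already labelled.
      b=0  b=1  b=2  b=3  b=4
a=0:    L    W    L    W    L
a=1:    W    L    W    L    W
a=2:    L    W    L    W    L
a=3:    W    L    W    L    W
Cells with no legal move (terminal, hence L): (0,0).
The remaining L cells, each justified by listing all of its moves:
(0,2): the only move is to (0,1)(W), a W ⇒ L
(0,4): the only move is to (0,3)(W), a W ⇒ L
(1,1): moves to (0,1)(W), (1,0)(W); every one is W ⇒ L
(1,3): moves to (0,3)(W), (1,2)(W); every one is W ⇒ L
(2,0): the only move is to (1,0)(W), a W ⇒ L
(2,2): moves to (1,2)(W), (2,1)(W); every one is W ⇒ L
(2,4): moves to (1,4)(W), (2,3)(W); every one is W ⇒ L
(3,1): moves to (2,1)(W), (0,1)(W), (3,0)(W); every one is W ⇒ L
(3,3): moves to (2,3)(W), (0,3)(W), (3,2)(W); every one is W ⇒ L
Every other cell has at least one move into one of the L cells above, so it is W.
The starting position (3,4) is W: Maya should move to (2,4), handing over an L position.

Maya wins.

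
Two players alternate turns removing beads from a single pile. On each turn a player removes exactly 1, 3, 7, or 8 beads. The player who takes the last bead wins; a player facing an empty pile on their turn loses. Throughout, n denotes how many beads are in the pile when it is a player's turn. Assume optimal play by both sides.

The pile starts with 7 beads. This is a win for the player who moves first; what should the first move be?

Positions with no move are L. A position that does have a move is losing for the player to move precisely when every available move leads to a winning position for the opponent. Fill in the labels:
n=0: no move → L
n=1: can move to 0, which is L ⇒ W
n=2: the only move is to 1(W), a W ⇒ L
n=3: can move to 2, which is L ⇒ W
n=4: moves to 3(W), 1(W); every one is W ⇒ L
n=5: can move to 4, which is L ⇒ W
n=6: moves to 5(W), 3(W); every one is W ⇒ L
n=7: can move to 6, which is L ⇒ W
From 7, the L positions reachable in one move are: 6, 4, 0. Any move reaching one of these is winning.

Remove 1, leaving 6.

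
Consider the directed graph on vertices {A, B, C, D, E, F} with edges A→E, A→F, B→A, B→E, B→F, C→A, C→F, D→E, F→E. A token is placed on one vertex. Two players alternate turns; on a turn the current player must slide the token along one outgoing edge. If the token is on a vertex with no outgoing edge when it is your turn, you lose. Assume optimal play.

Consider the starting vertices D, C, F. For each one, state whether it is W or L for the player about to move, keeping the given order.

Label each position W (a win for the player to move) or L (a loss). A position with no legal move is L; any other position is W exactly when some move reaches an L, and L when every move reaches a W.
Every edge goes from a vertex to one that appears earlier in the order E, F, A, D, B, C, so processing vertices in that order labels each vertex after all of its successors.
E: no outgoing edge → L
F: →E(L), so W
A: →E(L), so W
D: →E(L), so W
B: →E(L), so W
C: →A(W), F(W) — all W, so L

D: W, C: L, F: W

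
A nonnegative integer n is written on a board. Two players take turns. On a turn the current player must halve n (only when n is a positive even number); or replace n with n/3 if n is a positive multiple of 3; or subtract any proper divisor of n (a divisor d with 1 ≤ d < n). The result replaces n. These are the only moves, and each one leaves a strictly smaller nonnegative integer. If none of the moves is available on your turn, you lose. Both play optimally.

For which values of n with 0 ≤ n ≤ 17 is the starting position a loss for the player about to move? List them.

Use the standard recursion: the mover loses at a terminal position; elsewhere, the mover wins exactly when some move hands the opponent an L position.
n=0: no move → L
n=1: no move → L
n=2: reaches L-position 1 → W
n=3: reaches L-position 1 → W
n=4: only reaches 2(W), 3(W), all W → L
n=5: reaches L-position 4 → W
n=6: reaches L-position 4 → W
n=7: only reaches 6(W), which is W → L
n=8: reaches L-position 4 → W
n=9: only reaches 3(W), 6(W), 8(W), all W → L
n=10: reaches L-position 9 → W
n=11: only reaches 10(W), which is W → L
n=12: reaches L-position 4 → W
n=13: only reaches 12(W), which is W → L
n=14: reaches L-position 7 → W
n=15: only reaches 5(W), 10(W), 12(W), 14(W), all W → L
n=16: reaches L-position 15 → W
n=17: only reaches 16(W), which is W → L
Reading off the rows marked L gives the requested list; there are 9 such values of n.

0, 1, 4, 7, 9, 11, 13, 15, 17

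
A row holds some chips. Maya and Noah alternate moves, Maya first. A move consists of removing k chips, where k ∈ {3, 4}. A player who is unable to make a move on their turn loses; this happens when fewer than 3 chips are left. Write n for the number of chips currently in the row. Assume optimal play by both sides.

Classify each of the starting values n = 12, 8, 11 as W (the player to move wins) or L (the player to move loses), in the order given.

12: W, 8: L, 11: W

Positions with no move are L. A position that does have a move is losing for the player to move precisely when every available move leads to a winning position for the opponent. Fill in the labels:
n=0: no move → L
n=1: no move → L
n=2: no move → L
n=3: can move to 0, which is L ⇒ W
n=4: can move to 1, which is L ⇒ W
n=5: can move to 2, which is L ⇒ W
n=6: can move to 2, which is L ⇒ W
n=7: moves to 4(W), 3(W); every one is W ⇒ L
n=8: moves to 5(W), 4(W); every one is W ⇒ L
n=9: moves to 6(W), 5(W); every one is W ⇒ L
n=10: can move to 7, which is L ⇒ W
n=11: can move to 8, which is L ⇒ W
n=12: can move to 9, which is L ⇒ W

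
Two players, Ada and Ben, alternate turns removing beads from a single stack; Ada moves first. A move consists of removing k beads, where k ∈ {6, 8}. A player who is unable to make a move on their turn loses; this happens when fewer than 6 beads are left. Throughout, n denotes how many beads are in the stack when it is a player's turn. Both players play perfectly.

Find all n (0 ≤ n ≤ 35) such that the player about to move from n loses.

0, 1, 2, 3, 4, 5, 14, 15, 16, 17, 18, 19, 28, 29, 30, 31, 32, 33

Positions with no move are L. A position that does have a move is losing for the player to move precisely when every available move leads to a winning position for the opponent. Fill in the labels:
n=0: no move → L
n=1: no move → L
n=2: no move → L
n=3: no move → L
n=4: no move → L
n=5: no move → L
n=6: reaches L-position 0 → W
n=7: reaches L-position 1 → W
n=8: reaches L-position 2 → W
n=9: reaches L-position 3 → W
n=10: reaches L-position 4 → W
n=11: reaches L-position 5 → W
n=12: reaches L-position 4 → W
n=13: reaches L-position 5 → W
n=14: only reaches 8(W), 6(W), all W → L
n=15: only reaches 9(W), 7(W), all W → L
n=16: only reaches 10(W), 8(W), all W → L
n=17: only reaches 11(W), 9(W), all W → L
n=18: only reaches 12(W), 10(W), all W → L
n=19: only reaches 13(W), 11(W), all W → L
n=20: reaches L-position 14 → W
n=21: reaches L-position 15 → W
n=22: reaches L-position 16 → W
n=23: reaches L-position 17 → W
n=24: reaches L-position 18 → W
n=25: reaches L-position 19 → W
n=26: reaches L-position 18 → W
n=27: reaches L-position 19 → W
n=28: only reaches 22(W), 20(W), all W → L
n=29: only reaches 23(W), 21(W), all W → L
n=30: only reaches 24(W), 22(W), all W → L
n=31: only reaches 25(W), 23(W), all W → L
n=32: only reaches 26(W), 24(W), all W → L
n=33: only reaches 27(W), 25(W), all W → L
n=34: reaches L-position 28 → W
n=35: reaches L-position 29 → W
Reading off the rows marked L gives the requested list; there are 18 such values of n.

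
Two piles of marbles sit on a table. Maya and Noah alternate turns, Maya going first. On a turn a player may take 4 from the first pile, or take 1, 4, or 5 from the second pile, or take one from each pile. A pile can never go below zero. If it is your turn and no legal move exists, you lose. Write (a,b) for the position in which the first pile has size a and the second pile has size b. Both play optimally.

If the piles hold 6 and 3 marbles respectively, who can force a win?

Label each position W (a win for the player to move) or L (a loss). A position with no legal move is L; any other position is W exactly when some move reaches an L, and L when every move reaches a W.
No move ever increases a pile, so every position that can arise here has a ≤ 6 and b ≤ 3; it is enough to label the cells with 0 ≤ a ≤ 6 and 0 ≤ b ≤ 3.
Every move lowers a or b (never raises either), so fill the grid row by row in increasing a, and left to right within a row: each cell's successors are then already labelled.
      b=0  b=1  b=2  b=3
a=0:    L    W    L    W
a=1:    L    W    L    W
a=2:    L    W    L    W
a=3:    L    W    L    W
a=4:    W    W    W    W
a=5:    W    L    W    L
a=6:    W    L    W    L
Cells with no legal move (terminal, hence L): (0,0), (1,0), (2,0), (3,0).
The remaining L cells, each justified by listing all of its moves:
(0,2): the only move is to (0,1)(W), a W ⇒ L
(1,2): moves to (1,1)(W), (0,1)(W); every one is W ⇒ L
(2,2): moves to (2,1)(W), (1,1)(W); every one is W ⇒ L
(3,2): moves to (3,1)(W), (2,1)(W); every one is W ⇒ L
(5,1): moves to (1,1)(W), (5,0)(W), (4,0)(W); every one is W ⇒ L
(5,3): moves to (1,3)(W), (5,2)(W), (4,2)(W); every one is W ⇒ L
(6,1): moves to (2,1)(W), (6,0)(W), (5,0)(W); every one is W ⇒ L
(6,3): moves to (2,3)(W), (6,2)(W), (5,2)(W); every one is W ⇒ L
Every other cell has at least one move into one of the L cells above, so it is W.
The starting position (6,3) is L: whatever Maya does, the opponent receives a W position.

Noah wins.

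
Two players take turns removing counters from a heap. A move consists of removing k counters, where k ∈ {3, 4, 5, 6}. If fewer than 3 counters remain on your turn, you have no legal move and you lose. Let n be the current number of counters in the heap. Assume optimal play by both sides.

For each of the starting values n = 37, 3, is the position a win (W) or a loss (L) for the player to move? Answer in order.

37: L, 3: W

Label each position W (a win for the player to move) or L (a loss). A position with no legal move is L; any other position is W exactly when some move reaches an L, and L when every move reaches a W.
n=0: no move → L
n=1: no move → L
n=2: no move → L
n=3: →0(L), so W
n=4: →1(L), so W
n=5: →2(L), so W
n=6: →2(L), so W
n=7: →2(L), so W
n=8: →2(L), so W
n=9: →6(W), 5(W), 4(W), 3(W) — all W, so L
n=10: →7(W), 6(W), 5(W), 4(W) — all W, so L
n=11: →8(W), 7(W), 6(W), 5(W) — all W, so L
n=12: →9(L), so W
n=13: →10(L), so W
n=14: →11(L), so W
n=15: →11(L), so W
n=16: →11(L), so W
n=17: →11(L), so W
n=18: →15(W), 14(W), 13(W), 12(W) — all W, so L
n=19: →16(W), 15(W), 14(W), 13(W) — all W, so L
n=20: →17(W), 16(W), 15(W), 14(W) — all W, so L
n=21: →18(L), so W
n=22: →19(L), so W
n=23: →20(L), so W
n=24: →20(L), so W
n=25: →20(L), so W
n=26: →20(L), so W
n=27: →24(W), 23(W), 22(W), 21(W) — all W, so L
n=28: →25(W), 24(W), 23(W), 22(W) — all W, so L
n=29: →26(W), 25(W), 24(W), 23(W) — all W, so L
n=30: →27(L), so W
n=31: →28(L), so W
n=32: →29(L), so W
n=33: →29(L), so W
n=34: →29(L), so W
n=35: →29(L), so W
n=36: →33(W), 32(W), 31(W), 30(W) — all W, so L
n=37: →34(W), 33(W), 32(W), 31(W) — all W, so L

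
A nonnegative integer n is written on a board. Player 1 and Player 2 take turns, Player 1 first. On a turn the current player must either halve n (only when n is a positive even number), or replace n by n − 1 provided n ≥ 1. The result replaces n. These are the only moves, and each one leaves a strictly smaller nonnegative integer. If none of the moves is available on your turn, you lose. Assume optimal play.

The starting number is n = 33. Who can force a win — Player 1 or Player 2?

Work bottom-up. With no move the player to move loses. Otherwise the position is W if at least one move leads to an L position for the opponent, and L if every move leads to a W.
n=0: no move → L
n=1: W (go to 0, an L position)
n=2: L (sole option 1(W) is W)
n=3: W (go to 2, an L position)
n=4: W (go to 2, an L position)
n=5: L (sole option 4(W) is W)
n=6: W (go to 5, an L position)
n=7: L (sole option 6(W) is W)
n=8: W (go to 7, an L position)
n=9: L (sole option 8(W) is W)
n=10: W (go to 5, an L position)
n=11: L (sole option 10(W) is W)
n=12: W (go to 11, an L position)
n=13: L (sole option 12(W) is W)
n=14: W (go to 7, an L position)
n=15: L (sole option 14(W) is W)
n=16: W (go to 15, an L position)
n=17: L (sole option 16(W) is W)
n=18: W (go to 9, an L position)
n=19: L (sole option 18(W) is W)
n=20: W (go to 19, an L position)
n=21: L (sole option 20(W) is W)
n=22: W (go to 11, an L position)
n=23: L (sole option 22(W) is W)
n=24: W (go to 23, an L position)
n=25: L (sole option 24(W) is W)
n=26: W (go to 13, an L position)
n=27: L (sole option 26(W) is W)
n=28: W (go to 27, an L position)
n=29: L (sole option 28(W) is W)
n=30: W (go to 15, an L position)
n=31: L (sole option 30(W) is W)
n=32: W (go to 31, an L position)
n=33: L (sole option 32(W) is W)
The starting position 33 is L: whatever Player 1 does, the opponent receives a W position.

Player 2 wins.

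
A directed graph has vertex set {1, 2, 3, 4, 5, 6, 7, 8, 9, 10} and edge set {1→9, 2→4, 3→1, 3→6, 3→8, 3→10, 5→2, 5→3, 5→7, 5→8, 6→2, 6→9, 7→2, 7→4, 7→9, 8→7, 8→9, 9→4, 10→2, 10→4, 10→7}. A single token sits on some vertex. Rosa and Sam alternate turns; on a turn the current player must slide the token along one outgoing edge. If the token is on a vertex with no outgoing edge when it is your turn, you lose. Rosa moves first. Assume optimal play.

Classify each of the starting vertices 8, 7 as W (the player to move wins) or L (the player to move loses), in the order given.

Compute win/loss labels from the base case upward. A position with no move is L. Any other position is W if it can reach an L in one move, else L.
Every edge goes from a vertex to one that appears earlier in the order 4, 9, 2, 7, 6, 10, 1, 8, 3, 5, so processing vertices in that order labels each vertex after all of its successors.
4: no outgoing edge → L
9: can move to 4, which is L ⇒ W
2: can move to 4, which is L ⇒ W
7: can move to 4, which is L ⇒ W
6: moves to 2(W), 9(W); every one is W ⇒ L
10: can move to 4, which is L ⇒ W
1: the only move is to 9(W), a W ⇒ L
8: moves to 7(W), 9(W); every one is W ⇒ L
3: can move to 8, which is L ⇒ W
5: can move to 8, which is L ⇒ W

8: L, 7: W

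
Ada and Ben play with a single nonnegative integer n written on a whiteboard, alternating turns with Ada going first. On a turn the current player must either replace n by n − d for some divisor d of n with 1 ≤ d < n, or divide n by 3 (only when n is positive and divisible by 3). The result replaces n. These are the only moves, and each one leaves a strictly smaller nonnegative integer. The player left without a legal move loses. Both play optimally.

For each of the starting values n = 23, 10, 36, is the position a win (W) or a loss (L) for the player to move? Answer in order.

Build the W/L table. Terminal = L. A non-terminal position is W if it has a move to some L; otherwise it is L.
n=0: no move → L
n=1: no move → L
n=2: can move to 1, which is L ⇒ W
n=3: can move to 1, which is L ⇒ W
n=4: moves to 2(W), 3(W); every one is W ⇒ L
n=5: can move to 4, which is L ⇒ W
n=6: can move to 4, which is L ⇒ W
n=7: the only move is to 6(W), a W ⇒ L
n=8: can move to 4, which is L ⇒ W
n=9: moves to 3(W), 6(W), 8(W); every one is W ⇒ L
n=10: can move to 9, which is L ⇒ W
n=11: the only move is to 10(W), a W ⇒ L
n=12: can move to 4, which is L ⇒ W
n=13: the only move is to 12(W), a W ⇒ L
n=14: can move to 7, which is L ⇒ W
n=15: moves to 5(W), 10(W), 12(W), 14(W); every one is W ⇒ L
n=16: can move to 15, which is L ⇒ W
n=17: the only move is to 16(W), a W ⇒ L
n=18: can move to 9, which is L ⇒ W
n=19: the only move is to 18(W), a W ⇒ L
n=20: can move to 15, which is L ⇒ W
n=21: can move to 7, which is L ⇒ W
n=22: can move to 11, which is L ⇒ W
n=23: the only move is to 22(W), a W ⇒ L
n=24: can move to 23, which is L ⇒ W
n=25: moves to 20(W), 24(W); every one is W ⇒ L
n=26: can move to 13, which is L ⇒ W
n=27: can move to 9, which is L ⇒ W
n=28: moves to 14(W), 21(W), 24(W), 26(W), 27(W); every one is W ⇒ L
n=29: can move to 28, which is L ⇒ W
n=30: can move to 15, which is L ⇒ W
n=31: the only move is to 30(W), a W ⇒ L
n=32: can move to 28, which is L ⇒ W
n=33: can move to 11, which is L ⇒ W
n=34: can move to 17, which is L ⇒ W
n=35: can move to 28, which is L ⇒ W
n=36: moves to 12(W), 18(W), 24(W), 27(W), 30(W), 32(W), 33(W), 34(W), 35(W); every one is W ⇒ L

23: L, 10: W, 36: L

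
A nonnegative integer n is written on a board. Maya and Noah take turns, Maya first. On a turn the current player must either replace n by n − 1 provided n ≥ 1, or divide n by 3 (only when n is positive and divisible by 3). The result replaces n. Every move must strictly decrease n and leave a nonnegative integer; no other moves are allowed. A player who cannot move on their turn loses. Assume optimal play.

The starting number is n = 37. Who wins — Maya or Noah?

Maya wins.

Compute win/loss labels from the base case upward. A position with no move is L. Any other position is W if it can reach an L in one move, else L.
n=0: no move → L
n=1: W (go to 0, an L position)
n=2: L (sole option 1(W) is W)
n=3: W (go to 2, an L position)
n=4: L (sole option 3(W) is W)
n=5: W (go to 4, an L position)
n=6: W (go to 2, an L position)
n=7: L (sole option 6(W) is W)
n=8: W (go to 7, an L position)
n=9: L (options 3(W), 8(W) are all W)
n=10: W (go to 9, an L position)
n=11: L (sole option 10(W) is W)
n=12: W (go to 4, an L position)
n=13: L (sole option 12(W) is W)
n=14: W (go to 13, an L position)
n=15: L (options 5(W), 14(W) are all W)
n=16: W (go to 15, an L position)
n=17: L (sole option 16(W) is W)
n=18: W (go to 17, an L position)
n=19: L (sole option 18(W) is W)
n=20: W (go to 19, an L position)
n=21: W (go to 7, an L position)
n=22: L (sole option 21(W) is W)
n=23: W (go to 22, an L position)
n=24: L (options 8(W), 23(W) are all W)
n=25: W (go to 24, an L position)
n=26: L (sole option 25(W) is W)
n=27: W (go to 9, an L position)
n=28: L (sole option 27(W) is W)
n=29: W (go to 28, an L position)
n=30: L (options 10(W), 29(W) are all W)
n=31: W (go to 30, an L position)
n=32: L (sole option 31(W) is W)
n=33: W (go to 11, an L position)
n=34: L (sole option 33(W) is W)
n=35: W (go to 34, an L position)
n=36: L (options 12(W), 35(W) are all W)
n=37: W (go to 36, an L position)
From 37 Maya can move to 36, reaching an L position.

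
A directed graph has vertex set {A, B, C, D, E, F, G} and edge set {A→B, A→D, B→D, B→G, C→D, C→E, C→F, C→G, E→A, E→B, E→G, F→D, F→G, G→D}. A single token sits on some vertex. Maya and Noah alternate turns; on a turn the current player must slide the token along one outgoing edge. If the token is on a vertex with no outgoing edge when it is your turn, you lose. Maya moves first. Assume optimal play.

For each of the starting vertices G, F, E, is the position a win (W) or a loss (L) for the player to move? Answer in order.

Positions with no move are L. A position that does have a move is losing for the player to move precisely when every available move leads to a winning position for the opponent. Fill in the labels:
Every edge goes from a vertex to one that appears earlier in the order D, G, B, F, A, E, C, so processing vertices in that order labels each vertex after all of its successors.
D: no outgoing edge → L
G: W (go to D, an L position)
B: W (go to D, an L position)
F: W (go to D, an L position)
A: W (go to D, an L position)
E: L (options A(W), B(W), G(W) are all W)
C: W (go to E, an L position)

G: W, F: W, E: L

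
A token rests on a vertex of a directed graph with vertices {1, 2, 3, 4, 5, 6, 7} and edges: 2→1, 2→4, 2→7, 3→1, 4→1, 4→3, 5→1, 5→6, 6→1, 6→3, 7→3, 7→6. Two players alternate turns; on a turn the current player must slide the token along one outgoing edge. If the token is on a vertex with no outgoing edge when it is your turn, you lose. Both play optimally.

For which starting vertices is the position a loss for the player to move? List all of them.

Compute win/loss labels from the base case upward. A position with no move is L. Any other position is W if it can reach an L in one move, else L.
Every edge goes from a vertex to one that appears earlier in the order 1, 3, 6, 4, 5, 7, 2, so processing vertices in that order labels each vertex after all of its successors.
1: no outgoing edge → L
3: can move to 1, which is L ⇒ W
6: can move to 1, which is L ⇒ W
4: can move to 1, which is L ⇒ W
5: can move to 1, which is L ⇒ W
7: moves to 6(W), 3(W); every one is W ⇒ L
2: can move to 7, which is L ⇒ W
The losing starting vertices are exactly the entries labelled L in this table (2 of them).

1, 7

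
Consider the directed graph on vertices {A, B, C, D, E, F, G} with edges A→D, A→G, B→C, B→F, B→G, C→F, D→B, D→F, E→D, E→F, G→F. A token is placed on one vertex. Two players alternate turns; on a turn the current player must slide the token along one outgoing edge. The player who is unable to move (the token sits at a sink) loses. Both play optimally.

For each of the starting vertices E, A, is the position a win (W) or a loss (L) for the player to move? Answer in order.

Classify positions by backward induction: terminal positions (no move available) are L. From any other position, the mover wins iff some move reaches an L.
Every edge goes from a vertex to one that appears earlier in the order F, C, G, B, D, A, E, so processing vertices in that order labels each vertex after all of its successors.
F: no outgoing edge → L
C: reaches L-position F → W
G: reaches L-position F → W
B: reaches L-position F → W
D: reaches L-position F → W
A: only reaches D(W), G(W), all W → L
E: reaches L-position F → W

E: W, A: L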